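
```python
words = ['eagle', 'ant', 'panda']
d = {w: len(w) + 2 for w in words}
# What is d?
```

{'eagle': 7, 'ant': 5, 'panda': 7}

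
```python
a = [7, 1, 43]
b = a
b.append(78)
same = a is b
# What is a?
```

After line 1: a = [7, 1, 43]
After line 2 (b = a is an alias, same object): a = [7, 1, 43], b = [7, 1, 43]
After line 3 (b.append mutates the shared list): a = [7, 1, 43, 78], b = [7, 1, 43, 78]
After line 4 (same = a is b; same object -> True): same = True

[7, 1, 43, 78]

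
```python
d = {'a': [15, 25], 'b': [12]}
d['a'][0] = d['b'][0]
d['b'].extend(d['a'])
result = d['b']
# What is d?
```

After line 1: d = {'a': [15, 25], 'b': [12]}
After line 2 (a[0] = b[0] = 12): d = {'a': [12, 25], 'b': [12]}
After line 3 (b.extend(a) appends [12, 25]): d = {'a': [12, 25], 'b': [12, 12, 25]}
After line 4: result = d['b'] = [12, 12, 25]

{'a': [12, 25], 'b': [12, 12, 25]}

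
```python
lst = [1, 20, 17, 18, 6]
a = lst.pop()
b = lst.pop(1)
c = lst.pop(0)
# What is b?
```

After line 1: lst = [1, 20, 17, 18, 6]
After line 2 (pop() -> a = 6): lst = [1, 20, 17, 18]
After line 3 (pop(1) -> b = 20): lst = [1, 17, 18]
After line 4 (pop(0) -> c = 1): lst = [17, 18]

20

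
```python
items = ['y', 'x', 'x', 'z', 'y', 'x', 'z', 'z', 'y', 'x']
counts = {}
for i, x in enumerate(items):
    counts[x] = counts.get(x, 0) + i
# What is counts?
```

Initial: counts = {}, items = ['y', 'x', 'x', 'z', 'y', 'x', 'z', 'z', 'y', 'x']
i=0, x='y': counts = {'y': 0}
i=1, x='x': counts = {'y': 0, 'x': 1}
i=2, x='x': counts = {'y': 0, 'x': 3}
i=3, x='z': counts = {'y': 0, 'x': 3, 'z': 3}
i=4, x='y': counts = {'y': 4, 'x': 3, 'z': 3}
i=5, x='x': counts = {'y': 4, 'x': 8, 'z': 3}
i=6, x='z': counts = {'y': 4, 'x': 8, 'z': 9}
i=7, x='z': counts = {'y': 4, 'x': 8, 'z': 16}
i=8, x='y': counts = {'y': 12, 'x': 8, 'z': 16}
i=9, x='x': counts = {'y': 12, 'x': 17, 'z': 16}

{'y': 12, 'x': 17, 'z': 16}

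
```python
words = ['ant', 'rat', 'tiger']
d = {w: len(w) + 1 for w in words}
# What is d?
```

{'ant': 4, 'rat': 4, 'tiger': 6}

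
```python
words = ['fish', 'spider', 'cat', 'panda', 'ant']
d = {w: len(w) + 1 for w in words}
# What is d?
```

{'fish': 5, 'spider': 7, 'cat': 4, 'panda': 6, 'ant': 4}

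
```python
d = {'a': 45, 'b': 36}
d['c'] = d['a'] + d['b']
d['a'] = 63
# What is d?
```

After line 1: d = {'a': 45, 'b': 36}
After line 2 (d['c'] = 45 + 36): d = {'a': 45, 'b': 36, 'c': 81}
After line 3: d = {'a': 63, 'b': 36, 'c': 81}

{'a': 63, 'b': 36, 'c': 81}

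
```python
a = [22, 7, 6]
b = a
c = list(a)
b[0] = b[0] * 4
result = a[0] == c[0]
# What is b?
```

After line 1: a = [22, 7, 6]
After line 2 (b = a, alias): a = [22, 7, 6], b = [22, 7, 6]
After line 3 (c = list(a) is a copy, new object): c = [22, 7, 6]
After line 4 (b[0] = 22 * 4 = 88; mutates shared a/b): a = b = [88, 7, 6], c = [22, 7, 6]
After line 5 (a[0] = 88, c[0] = 22; result = False)

[88, 7, 6]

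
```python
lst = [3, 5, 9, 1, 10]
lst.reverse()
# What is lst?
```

[10, 1, 9, 5, 3]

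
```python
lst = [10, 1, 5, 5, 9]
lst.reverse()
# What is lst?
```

[9, 5, 5, 1, 10]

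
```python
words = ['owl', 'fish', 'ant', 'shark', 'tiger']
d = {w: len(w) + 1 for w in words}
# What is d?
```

{'owl': 4, 'fish': 5, 'ant': 4, 'shark': 6, 'tiger': 6}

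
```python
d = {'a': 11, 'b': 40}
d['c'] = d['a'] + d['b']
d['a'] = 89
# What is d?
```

After line 1: d = {'a': 11, 'b': 40}
After line 2 (d['c'] = 11 + 40): d = {'a': 11, 'b': 40, 'c': 51}
After line 3: d = {'a': 89, 'b': 40, 'c': 51}

{'a': 89, 'b': 40, 'c': 51}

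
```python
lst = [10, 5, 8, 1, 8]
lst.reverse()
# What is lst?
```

[8, 1, 8, 5, 10]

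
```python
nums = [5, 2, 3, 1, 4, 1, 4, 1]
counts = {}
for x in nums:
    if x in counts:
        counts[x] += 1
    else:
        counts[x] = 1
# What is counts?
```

Initial: counts = {}, nums = [5, 2, 3, 1, 4, 1, 4, 1]
See 5: counts = {5: 1}
See 2: counts = {5: 1, 2: 1}
See 3: counts = {5: 1, 2: 1, 3: 1}
See 1: counts = {5: 1, 2: 1, 3: 1, 1: 1}
See 4: counts = {5: 1, 2: 1, 3: 1, 1: 1, 4: 1}
See 1: counts = {5: 1, 2: 1, 3: 1, 1: 2, 4: 1}
See 4: counts = {5: 1, 2: 1, 3: 1, 1: 2, 4: 2}
See 1: counts = {5: 1, 2: 1, 3: 1, 1: 3, 4: 2}

{5: 1, 2: 1, 3: 1, 1: 3, 4: 2}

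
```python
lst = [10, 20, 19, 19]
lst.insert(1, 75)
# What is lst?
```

[10, 75, 20, 19, 19]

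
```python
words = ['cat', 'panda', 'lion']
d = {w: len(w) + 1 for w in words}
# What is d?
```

{'cat': 4, 'panda': 6, 'lion': 5}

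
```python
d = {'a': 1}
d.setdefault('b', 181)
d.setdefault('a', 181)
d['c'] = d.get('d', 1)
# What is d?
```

After line 1: d = {'a': 1}
After line 2 (setdefault adds 'b'=181): d = {'a': 1, 'b': 181}
After line 3 (setdefault 'a' no-op, already exists): d = {'a': 1, 'b': 181}
After line 4 (get('d', 1) returns default since 'd' not in d): d = {'a': 1, 'b': 181, 'c': 1}

{'a': 1, 'b': 181, 'c': 1}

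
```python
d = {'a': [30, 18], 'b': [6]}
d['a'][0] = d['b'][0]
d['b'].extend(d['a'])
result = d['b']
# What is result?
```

After line 1: d = {'a': [30, 18], 'b': [6]}
After line 2 (a[0] = b[0] = 6): d = {'a': [6, 18], 'b': [6]}
After line 3 (b.extend(a) appends [6, 18]): d = {'a': [6, 18], 'b': [6, 6, 18]}
After line 4: result = d['b'] = [6, 6, 18]

[6, 6, 18]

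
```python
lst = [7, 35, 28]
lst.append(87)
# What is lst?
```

[7, 35, 28, 87]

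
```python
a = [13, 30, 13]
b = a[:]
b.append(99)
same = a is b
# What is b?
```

After line 1: a = [13, 30, 13]
After line 2 (b = a[:] is a shallow copy, new object): a = [13, 30, 13], b = [13, 30, 13]
After line 3 (append only mutates b): a = [13, 30, 13], b = [13, 30, 13, 99]
After line 4 (same = a is b; different objects -> False): same = False

[13, 30, 13, 99]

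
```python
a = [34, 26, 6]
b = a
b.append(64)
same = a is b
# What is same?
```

After line 1: a = [34, 26, 6]
After line 2 (b = a is an alias, same object): a = [34, 26, 6], b = [34, 26, 6]
After line 3 (b.append mutates the shared list): a = [34, 26, 6, 64], b = [34, 26, 6, 64]
After line 4 (same = a is b; same object -> True): same = True

True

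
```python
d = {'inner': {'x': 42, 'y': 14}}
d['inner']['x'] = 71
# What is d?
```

After line 1: d = {'inner': {'x': 42, 'y': 14}}
After line 2 (inner x overwritten): d = {'inner': {'x': 71, 'y': 14}}

{'inner': {'x': 71, 'y': 14}}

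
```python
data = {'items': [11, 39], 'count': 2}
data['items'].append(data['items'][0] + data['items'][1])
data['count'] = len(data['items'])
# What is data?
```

After line 1: data = {'items': [11, 39], 'count': 2}
After line 2 (append 11 + 39 = 50): data = {'items': [11, 39, 50], 'count': 2}
After line 3 (count = len(items) = 3): data = {'items': [11, 39, 50], 'count': 3}

{'items': [11, 39, 50], 'count': 3}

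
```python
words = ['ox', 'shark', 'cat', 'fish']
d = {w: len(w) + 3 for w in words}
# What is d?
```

{'ox': 5, 'shark': 8, 'cat': 6, 'fish': 7}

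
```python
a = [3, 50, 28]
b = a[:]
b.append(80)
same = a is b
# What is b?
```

After line 1: a = [3, 50, 28]
After line 2 (b = a[:] is a shallow copy, new object): a = [3, 50, 28], b = [3, 50, 28]
After line 3 (append only mutates b): a = [3, 50, 28], b = [3, 50, 28, 80]
After line 4 (same = a is b; different objects -> False): same = False

[3, 50, 28, 80]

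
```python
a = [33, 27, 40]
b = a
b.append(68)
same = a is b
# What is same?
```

After line 1: a = [33, 27, 40]
After line 2 (b = a is an alias, same object): a = [33, 27, 40], b = [33, 27, 40]
After line 3 (b.append mutates the shared list): a = [33, 27, 40, 68], b = [33, 27, 40, 68]
After line 4 (same = a is b; same object -> True): same = True

True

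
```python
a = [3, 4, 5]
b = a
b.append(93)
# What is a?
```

After line 1: a = [3, 4, 5]
After line 2 (b = a is an alias, same object): a = [3, 4, 5], b = [3, 4, 5]
After line 3 (b.append mutates the shared list): a = [3, 4, 5, 93], b = [3, 4, 5, 93]

[3, 4, 5, 93]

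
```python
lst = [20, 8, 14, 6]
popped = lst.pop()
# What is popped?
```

6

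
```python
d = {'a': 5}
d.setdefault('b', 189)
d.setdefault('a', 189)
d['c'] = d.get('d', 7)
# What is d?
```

After line 1: d = {'a': 5}
After line 2 (setdefault adds 'b'=189): d = {'a': 5, 'b': 189}
After line 3 (setdefault 'a' no-op, already exists): d = {'a': 5, 'b': 189}
After line 4 (get('d', 7) returns default since 'd' not in d): d = {'a': 5, 'b': 189, 'c': 7}

{'a': 5, 'b': 189, 'c': 7}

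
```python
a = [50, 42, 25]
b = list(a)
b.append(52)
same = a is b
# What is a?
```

After line 1: a = [50, 42, 25]
After line 2 (b = list(a) is a shallow copy, new object): a = [50, 42, 25], b = [50, 42, 25]
After line 3 (append only mutates b): a = [50, 42, 25], b = [50, 42, 25, 52]
After line 4 (same = a is b; different objects -> False): same = False

[50, 42, 25]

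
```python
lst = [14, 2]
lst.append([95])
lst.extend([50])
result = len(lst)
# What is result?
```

After line 1: lst = [14, 2]
After line 2 (append adds [95] as single element): lst = [14, 2, [95]]
After line 3 (extend unpacks [50], adds 50): lst = [14, 2, [95], 50]
After line 4: result = len(lst) = 4

4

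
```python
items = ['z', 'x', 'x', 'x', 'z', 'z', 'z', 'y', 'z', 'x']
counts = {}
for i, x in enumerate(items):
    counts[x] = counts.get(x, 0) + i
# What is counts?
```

Initial: counts = {}, items = ['z', 'x', 'x', 'x', 'z', 'z', 'z', 'y', 'z', 'x']
i=0, x='z': counts = {'z': 0}
i=1, x='x': counts = {'z': 0, 'x': 1}
i=2, x='x': counts = {'z': 0, 'x': 3}
i=3, x='x': counts = {'z': 0, 'x': 6}
i=4, x='z': counts = {'z': 4, 'x': 6}
i=5, x='z': counts = {'z': 9, 'x': 6}
i=6, x='z': counts = {'z': 15, 'x': 6}
i=7, x='y': counts = {'z': 15, 'x': 6, 'y': 7}
i=8, x='z': counts = {'z': 23, 'x': 6, 'y': 7}
i=9, x='x': counts = {'z': 23, 'x': 15, 'y': 7}

{'z': 23, 'x': 15, 'y': 7}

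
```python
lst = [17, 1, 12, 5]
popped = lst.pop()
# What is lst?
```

[17, 1, 12]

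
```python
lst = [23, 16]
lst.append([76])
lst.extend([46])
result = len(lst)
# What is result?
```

After line 1: lst = [23, 16]
After line 2 (append adds [76] as single element): lst = [23, 16, [76]]
After line 3 (extend unpacks [46], adds 46): lst = [23, 16, [76], 46]
After line 4: result = len(lst) = 4

4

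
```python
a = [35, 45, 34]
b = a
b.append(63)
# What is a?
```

After line 1: a = [35, 45, 34]
After line 2 (b = a is an alias, same object): a = [35, 45, 34], b = [35, 45, 34]
After line 3 (b.append mutates the shared list): a = [35, 45, 34, 63], b = [35, 45, 34, 63]

[35, 45, 34, 63]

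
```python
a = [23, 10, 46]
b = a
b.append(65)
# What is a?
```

After line 1: a = [23, 10, 46]
After line 2 (b = a is an alias, same object): a = [23, 10, 46], b = [23, 10, 46]
After line 3 (b.append mutates the shared list): a = [23, 10, 46, 65], b = [23, 10, 46, 65]

[23, 10, 46, 65]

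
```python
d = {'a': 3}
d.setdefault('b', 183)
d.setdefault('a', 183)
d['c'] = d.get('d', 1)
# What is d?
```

After line 1: d = {'a': 3}
After line 2 (setdefault adds 'b'=183): d = {'a': 3, 'b': 183}
After line 3 (setdefault 'a' no-op, already exists): d = {'a': 3, 'b': 183}
After line 4 (get('d', 1) returns default since 'd' not in d): d = {'a': 3, 'b': 183, 'c': 1}

{'a': 3, 'b': 183, 'c': 1}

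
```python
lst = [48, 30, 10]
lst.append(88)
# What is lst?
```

[48, 30, 10, 88]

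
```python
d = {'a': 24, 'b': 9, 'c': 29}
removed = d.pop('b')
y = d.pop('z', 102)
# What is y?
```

After line 1: d = {'a': 24, 'b': 9, 'c': 29}
After line 2 (pop 'b' returns 9): d = {'a': 24, 'c': 29}, removed = 9
After line 3 (pop 'z' missing, returns default 102): d = {'a': 24, 'c': 29}, y = 102

102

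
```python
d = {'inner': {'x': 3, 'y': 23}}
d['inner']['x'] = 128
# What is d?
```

After line 1: d = {'inner': {'x': 3, 'y': 23}}
After line 2 (inner x overwritten): d = {'inner': {'x': 128, 'y': 23}}

{'inner': {'x': 128, 'y': 23}}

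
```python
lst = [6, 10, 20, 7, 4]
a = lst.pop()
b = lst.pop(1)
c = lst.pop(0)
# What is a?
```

After line 1: lst = [6, 10, 20, 7, 4]
After line 2 (pop() -> a = 4): lst = [6, 10, 20, 7]
After line 3 (pop(1) -> b = 10): lst = [6, 20, 7]
After line 4 (pop(0) -> c = 6): lst = [20, 7]

4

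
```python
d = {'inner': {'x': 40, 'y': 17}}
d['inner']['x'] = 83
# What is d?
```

After line 1: d = {'inner': {'x': 40, 'y': 17}}
After line 2 (inner x overwritten): d = {'inner': {'x': 83, 'y': 17}}

{'inner': {'x': 83, 'y': 17}}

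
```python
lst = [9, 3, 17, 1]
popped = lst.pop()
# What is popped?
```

1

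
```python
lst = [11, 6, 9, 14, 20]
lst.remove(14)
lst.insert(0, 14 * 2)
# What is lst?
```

After line 1: lst = [11, 6, 9, 14, 20]
After line 2 (remove first 14): lst = [11, 6, 9, 20]
After line 3 (insert 28 at index 0): lst = [28, 11, 6, 9, 20]

[28, 11, 6, 9, 20]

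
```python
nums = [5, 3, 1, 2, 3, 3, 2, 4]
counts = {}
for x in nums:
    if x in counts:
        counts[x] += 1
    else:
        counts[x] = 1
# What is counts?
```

Initial: counts = {}, nums = [5, 3, 1, 2, 3, 3, 2, 4]
See 5: counts = {5: 1}
See 3: counts = {5: 1, 3: 1}
See 1: counts = {5: 1, 3: 1, 1: 1}
See 2: counts = {5: 1, 3: 1, 1: 1, 2: 1}
See 3: counts = {5: 1, 3: 2, 1: 1, 2: 1}
See 3: counts = {5: 1, 3: 3, 1: 1, 2: 1}
See 2: counts = {5: 1, 3: 3, 1: 1, 2: 2}
See 4: counts = {5: 1, 3: 3, 1: 1, 2: 2, 4: 1}

{5: 1, 3: 3, 1: 1, 2: 2, 4: 1}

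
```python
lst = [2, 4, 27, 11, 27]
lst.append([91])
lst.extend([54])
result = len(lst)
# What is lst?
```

After line 1: lst = [2, 4, 27, 11, 27]
After line 2 (append adds [91] as single element): lst = [2, 4, 27, 11, 27, [91]]
After line 3 (extend unpacks [54], adds 54): lst = [2, 4, 27, 11, 27, [91], 54]
After line 4: result = len(lst) = 7

[2, 4, 27, 11, 27, [91], 54]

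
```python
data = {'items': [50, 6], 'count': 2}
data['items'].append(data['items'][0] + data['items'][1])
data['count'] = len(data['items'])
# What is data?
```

After line 1: data = {'items': [50, 6], 'count': 2}
After line 2 (append 50 + 6 = 56): data = {'items': [50, 6, 56], 'count': 2}
After line 3 (count = len(items) = 3): data = {'items': [50, 6, 56], 'count': 3}

{'items': [50, 6, 56], 'count': 3}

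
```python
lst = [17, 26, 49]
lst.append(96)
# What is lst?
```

[17, 26, 49, 96]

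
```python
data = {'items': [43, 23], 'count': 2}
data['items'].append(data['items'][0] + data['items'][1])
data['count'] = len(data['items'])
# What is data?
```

After line 1: data = {'items': [43, 23], 'count': 2}
After line 2 (append 43 + 23 = 66): data = {'items': [43, 23, 66], 'count': 2}
After line 3 (count = len(items) = 3): data = {'items': [43, 23, 66], 'count': 3}

{'items': [43, 23, 66], 'count': 3}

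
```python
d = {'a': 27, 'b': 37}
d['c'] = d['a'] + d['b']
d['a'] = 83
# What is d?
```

After line 1: d = {'a': 27, 'b': 37}
After line 2 (d['c'] = 27 + 37): d = {'a': 27, 'b': 37, 'c': 64}
After line 3: d = {'a': 83, 'b': 37, 'c': 64}

{'a': 83, 'b': 37, 'c': 64}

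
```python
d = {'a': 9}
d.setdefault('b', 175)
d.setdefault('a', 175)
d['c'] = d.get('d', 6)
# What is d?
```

After line 1: d = {'a': 9}
After line 2 (setdefault adds 'b'=175): d = {'a': 9, 'b': 175}
After line 3 (setdefault 'a' no-op, already exists): d = {'a': 9, 'b': 175}
After line 4 (get('d', 6) returns default since 'd' not in d): d = {'a': 9, 'b': 175, 'c': 6}

{'a': 9, 'b': 175, 'c': 6}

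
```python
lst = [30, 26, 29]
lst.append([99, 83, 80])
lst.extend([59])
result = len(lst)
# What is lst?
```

After line 1: lst = [30, 26, 29]
After line 2 (append adds [99, 83, 80] as single element): lst = [30, 26, 29, [99, 83, 80]]
After line 3 (extend unpacks [59], adds 59): lst = [30, 26, 29, [99, 83, 80], 59]
After line 4: result = len(lst) = 5

[30, 26, 29, [99, 83, 80], 59]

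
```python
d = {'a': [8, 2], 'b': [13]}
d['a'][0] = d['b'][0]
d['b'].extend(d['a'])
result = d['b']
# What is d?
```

After line 1: d = {'a': [8, 2], 'b': [13]}
After line 2 (a[0] = b[0] = 13): d = {'a': [13, 2], 'b': [13]}
After line 3 (b.extend(a) appends [13, 2]): d = {'a': [13, 2], 'b': [13, 13, 2]}
After line 4: result = d['b'] = [13, 13, 2]

{'a': [13, 2], 'b': [13, 13, 2]}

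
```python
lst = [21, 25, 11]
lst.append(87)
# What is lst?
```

[21, 25, 11, 87]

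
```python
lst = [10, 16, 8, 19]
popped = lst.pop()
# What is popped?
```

19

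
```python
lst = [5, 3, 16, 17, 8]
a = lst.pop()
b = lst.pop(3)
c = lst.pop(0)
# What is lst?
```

After line 1: lst = [5, 3, 16, 17, 8]
After line 2 (pop() -> a = 8): lst = [5, 3, 16, 17]
After line 3 (pop(3) -> b = 17): lst = [5, 3, 16]
After line 4 (pop(0) -> c = 5): lst = [3, 16]

[3, 16]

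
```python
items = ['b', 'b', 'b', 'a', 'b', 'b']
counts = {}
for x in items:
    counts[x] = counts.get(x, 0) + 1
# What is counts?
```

Initial: counts = {}, items = ['b', 'b', 'b', 'a', 'b', 'b']
See 'b': counts = {'b': 1}
See 'b': counts = {'b': 2}
See 'b': counts = {'b': 3}
See 'a': counts = {'b': 3, 'a': 1}
See 'b': counts = {'b': 4, 'a': 1}
See 'b': counts = {'b': 5, 'a': 1}

{'b': 5, 'a': 1}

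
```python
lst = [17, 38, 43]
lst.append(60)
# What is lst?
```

[17, 38, 43, 60]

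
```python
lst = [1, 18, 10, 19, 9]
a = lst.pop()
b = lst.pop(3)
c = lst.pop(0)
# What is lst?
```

After line 1: lst = [1, 18, 10, 19, 9]
After line 2 (pop() -> a = 9): lst = [1, 18, 10, 19]
After line 3 (pop(3) -> b = 19): lst = [1, 18, 10]
After line 4 (pop(0) -> c = 1): lst = [18, 10]

[18, 10]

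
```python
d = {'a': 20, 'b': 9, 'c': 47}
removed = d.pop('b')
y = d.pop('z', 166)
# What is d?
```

After line 1: d = {'a': 20, 'b': 9, 'c': 47}
After line 2 (pop 'b' returns 9): d = {'a': 20, 'c': 47}, removed = 9
After line 3 (pop 'z' missing, returns default 166): d = {'a': 20, 'c': 47}, y = 166

{'a': 20, 'c': 47}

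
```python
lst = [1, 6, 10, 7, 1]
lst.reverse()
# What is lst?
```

[1, 7, 10, 6, 1]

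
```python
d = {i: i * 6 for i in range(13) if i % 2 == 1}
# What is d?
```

{1: 6, 3: 18, 5: 30, 7: 42, 9: 54, 11: 66}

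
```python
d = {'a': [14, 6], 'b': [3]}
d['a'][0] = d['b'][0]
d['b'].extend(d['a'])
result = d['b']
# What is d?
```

After line 1: d = {'a': [14, 6], 'b': [3]}
After line 2 (a[0] = b[0] = 3): d = {'a': [3, 6], 'b': [3]}
After line 3 (b.extend(a) appends [3, 6]): d = {'a': [3, 6], 'b': [3, 3, 6]}
After line 4: result = d['b'] = [3, 3, 6]

{'a': [3, 6], 'b': [3, 3, 6]}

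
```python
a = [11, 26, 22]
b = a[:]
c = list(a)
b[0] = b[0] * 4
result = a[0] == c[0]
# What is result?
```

After line 1: a = [11, 26, 22]
After line 2 (b = a[:], copy): a = [11, 26, 22], b = [11, 26, 22]
After line 3 (c = list(a) is a copy, new object): c = [11, 26, 22]
After line 4 (b[0] = 11 * 4 = 44; only b mutates (copy)): a = [11, 26, 22], b = [44, 26, 22], c = [11, 26, 22]
After line 5 (a[0] = 11, c[0] = 11; result = True)

True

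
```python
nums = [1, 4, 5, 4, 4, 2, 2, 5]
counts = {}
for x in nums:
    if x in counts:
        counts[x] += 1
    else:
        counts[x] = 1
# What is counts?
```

Initial: counts = {}, nums = [1, 4, 5, 4, 4, 2, 2, 5]
See 1: counts = {1: 1}
See 4: counts = {1: 1, 4: 1}
See 5: counts = {1: 1, 4: 1, 5: 1}
See 4: counts = {1: 1, 4: 2, 5: 1}
See 4: counts = {1: 1, 4: 3, 5: 1}
See 2: counts = {1: 1, 4: 3, 5: 1, 2: 1}
See 2: counts = {1: 1, 4: 3, 5: 1, 2: 2}
See 5: counts = {1: 1, 4: 3, 5: 2, 2: 2}

{1: 1, 4: 3, 5: 2, 2: 2}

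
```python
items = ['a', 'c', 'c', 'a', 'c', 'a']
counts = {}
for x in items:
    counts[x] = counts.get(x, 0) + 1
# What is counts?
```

Initial: counts = {}, items = ['a', 'c', 'c', 'a', 'c', 'a']
See 'a': counts = {'a': 1}
See 'c': counts = {'a': 1, 'c': 1}
See 'c': counts = {'a': 1, 'c': 2}
See 'a': counts = {'a': 2, 'c': 2}
See 'c': counts = {'a': 2, 'c': 3}
See 'a': counts = {'a': 3, 'c': 3}

{'a': 3, 'c': 3}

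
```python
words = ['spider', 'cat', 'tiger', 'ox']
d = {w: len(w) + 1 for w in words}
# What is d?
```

{'spider': 7, 'cat': 4, 'tiger': 6, 'ox': 3}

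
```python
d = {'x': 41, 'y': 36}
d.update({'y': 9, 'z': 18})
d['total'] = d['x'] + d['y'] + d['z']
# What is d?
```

After line 1: d = {'x': 41, 'y': 36}
After line 2 (y overwritten, z added): d = {'x': 41, 'y': 9, 'z': 18}
After line 3 (total = 41 + 9 + 18 = 68): d = {'x': 41, 'y': 9, 'z': 18, 'total': 68}

{'x': 41, 'y': 9, 'z': 18, 'total': 68}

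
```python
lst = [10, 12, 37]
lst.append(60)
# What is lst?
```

[10, 12, 37, 60]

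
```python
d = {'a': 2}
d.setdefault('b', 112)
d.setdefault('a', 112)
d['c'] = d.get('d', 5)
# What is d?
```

After line 1: d = {'a': 2}
After line 2 (setdefault adds 'b'=112): d = {'a': 2, 'b': 112}
After line 3 (setdefault 'a' no-op, already exists): d = {'a': 2, 'b': 112}
After line 4 (get('d', 5) returns default since 'd' not in d): d = {'a': 2, 'b': 112, 'c': 5}

{'a': 2, 'b': 112, 'c': 5}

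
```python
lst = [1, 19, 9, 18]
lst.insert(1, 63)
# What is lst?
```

[1, 63, 19, 9, 18]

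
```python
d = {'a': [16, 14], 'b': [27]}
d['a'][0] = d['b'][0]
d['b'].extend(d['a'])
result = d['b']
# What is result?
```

After line 1: d = {'a': [16, 14], 'b': [27]}
After line 2 (a[0] = b[0] = 27): d = {'a': [27, 14], 'b': [27]}
After line 3 (b.extend(a) appends [27, 14]): d = {'a': [27, 14], 'b': [27, 27, 14]}
After line 4: result = d['b'] = [27, 27, 14]

[27, 27, 14]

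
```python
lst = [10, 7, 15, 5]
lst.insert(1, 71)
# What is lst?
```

[10, 71, 7, 15, 5]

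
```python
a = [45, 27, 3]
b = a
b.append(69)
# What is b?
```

After line 1: a = [45, 27, 3]
After line 2 (b = a is an alias, same object): a = [45, 27, 3], b = [45, 27, 3]
After line 3 (b.append mutates the shared list): a = [45, 27, 3, 69], b = [45, 27, 3, 69]

[45, 27, 3, 69]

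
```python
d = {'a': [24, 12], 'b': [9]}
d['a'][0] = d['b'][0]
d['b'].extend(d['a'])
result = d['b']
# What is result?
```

After line 1: d = {'a': [24, 12], 'b': [9]}
After line 2 (a[0] = b[0] = 9): d = {'a': [9, 12], 'b': [9]}
After line 3 (b.extend(a) appends [9, 12]): d = {'a': [9, 12], 'b': [9, 9, 12]}
After line 4: result = d['b'] = [9, 9, 12]

[9, 9, 12]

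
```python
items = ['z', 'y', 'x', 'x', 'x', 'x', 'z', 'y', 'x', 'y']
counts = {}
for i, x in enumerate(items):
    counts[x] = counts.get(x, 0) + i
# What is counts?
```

Initial: counts = {}, items = ['z', 'y', 'x', 'x', 'x', 'x', 'z', 'y', 'x', 'y']
i=0, x='z': counts = {'z': 0}
i=1, x='y': counts = {'z': 0, 'y': 1}
i=2, x='x': counts = {'z': 0, 'y': 1, 'x': 2}
i=3, x='x': counts = {'z': 0, 'y': 1, 'x': 5}
i=4, x='x': counts = {'z': 0, 'y': 1, 'x': 9}
i=5, x='x': counts = {'z': 0, 'y': 1, 'x': 14}
i=6, x='z': counts = {'z': 6, 'y': 1, 'x': 14}
i=7, x='y': counts = {'z': 6, 'y': 8, 'x': 14}
i=8, x='x': counts = {'z': 6, 'y': 8, 'x': 22}
i=9, x='y': counts = {'z': 6, 'y': 17, 'x': 22}

{'z': 6, 'y': 17, 'x': 22}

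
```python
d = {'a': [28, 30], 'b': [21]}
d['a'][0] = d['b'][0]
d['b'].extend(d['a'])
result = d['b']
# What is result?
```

After line 1: d = {'a': [28, 30], 'b': [21]}
After line 2 (a[0] = b[0] = 21): d = {'a': [21, 30], 'b': [21]}
After line 3 (b.extend(a) appends [21, 30]): d = {'a': [21, 30], 'b': [21, 21, 30]}
After line 4: result = d['b'] = [21, 21, 30]

[21, 21, 30]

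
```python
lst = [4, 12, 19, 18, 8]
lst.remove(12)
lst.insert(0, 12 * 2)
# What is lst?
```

After line 1: lst = [4, 12, 19, 18, 8]
After line 2 (remove first 12): lst = [4, 19, 18, 8]
After line 3 (insert 24 at index 0): lst = [24, 4, 19, 18, 8]

[24, 4, 19, 18, 8]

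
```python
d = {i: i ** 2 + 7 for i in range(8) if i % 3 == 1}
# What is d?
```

{1: 8, 4: 23, 7: 56}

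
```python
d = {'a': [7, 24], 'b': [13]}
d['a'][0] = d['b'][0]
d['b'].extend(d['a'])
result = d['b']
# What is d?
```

After line 1: d = {'a': [7, 24], 'b': [13]}
After line 2 (a[0] = b[0] = 13): d = {'a': [13, 24], 'b': [13]}
After line 3 (b.extend(a) appends [13, 24]): d = {'a': [13, 24], 'b': [13, 13, 24]}
After line 4: result = d['b'] = [13, 13, 24]

{'a': [13, 24], 'b': [13, 13, 24]}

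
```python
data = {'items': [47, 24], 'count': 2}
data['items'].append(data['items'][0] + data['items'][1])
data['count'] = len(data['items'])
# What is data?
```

After line 1: data = {'items': [47, 24], 'count': 2}
After line 2 (append 47 + 24 = 71): data = {'items': [47, 24, 71], 'count': 2}
After line 3 (count = len(items) = 3): data = {'items': [47, 24, 71], 'count': 3}

{'items': [47, 24, 71], 'count': 3}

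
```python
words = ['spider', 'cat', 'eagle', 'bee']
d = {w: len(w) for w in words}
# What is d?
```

{'spider': 6, 'cat': 3, 'eagle': 5, 'bee': 3}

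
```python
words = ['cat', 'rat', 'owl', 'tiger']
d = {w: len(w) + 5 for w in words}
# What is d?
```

{'cat': 8, 'rat': 8, 'owl': 8, 'tiger': 10}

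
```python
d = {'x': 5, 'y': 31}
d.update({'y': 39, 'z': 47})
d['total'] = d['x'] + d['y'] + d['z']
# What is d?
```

After line 1: d = {'x': 5, 'y': 31}
After line 2 (y overwritten, z added): d = {'x': 5, 'y': 39, 'z': 47}
After line 3 (total = 5 + 39 + 47 = 91): d = {'x': 5, 'y': 39, 'z': 47, 'total': 91}

{'x': 5, 'y': 39, 'z': 47, 'total': 91}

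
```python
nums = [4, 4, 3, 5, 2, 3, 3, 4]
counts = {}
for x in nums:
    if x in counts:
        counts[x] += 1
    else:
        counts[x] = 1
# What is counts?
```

Initial: counts = {}, nums = [4, 4, 3, 5, 2, 3, 3, 4]
See 4: counts = {4: 1}
See 4: counts = {4: 2}
See 3: counts = {4: 2, 3: 1}
See 5: counts = {4: 2, 3: 1, 5: 1}
See 2: counts = {4: 2, 3: 1, 5: 1, 2: 1}
See 3: counts = {4: 2, 3: 2, 5: 1, 2: 1}
See 3: counts = {4: 2, 3: 3, 5: 1, 2: 1}
See 4: counts = {4: 3, 3: 3, 5: 1, 2: 1}

{4: 3, 3: 3, 5: 1, 2: 1}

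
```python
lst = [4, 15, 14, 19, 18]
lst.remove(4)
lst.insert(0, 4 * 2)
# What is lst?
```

After line 1: lst = [4, 15, 14, 19, 18]
After line 2 (remove first 4): lst = [15, 14, 19, 18]
After line 3 (insert 8 at index 0): lst = [8, 15, 14, 19, 18]

[8, 15, 14, 19, 18]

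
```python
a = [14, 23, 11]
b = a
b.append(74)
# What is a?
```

After line 1: a = [14, 23, 11]
After line 2 (b = a is an alias, same object): a = [14, 23, 11], b = [14, 23, 11]
After line 3 (b.append mutates the shared list): a = [14, 23, 11, 74], b = [14, 23, 11, 74]

[14, 23, 11, 74]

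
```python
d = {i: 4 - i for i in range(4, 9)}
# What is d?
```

{4: 0, 5: -1, 6: -2, 7: -3, 8: -4}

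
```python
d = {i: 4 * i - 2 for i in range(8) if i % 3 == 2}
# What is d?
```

{2: 6, 5: 18}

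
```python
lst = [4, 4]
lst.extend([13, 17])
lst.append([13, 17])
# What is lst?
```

After line 1: lst = [4, 4]
After line 2 (extend unpacks [13, 17]): lst = [4, 4, 13, 17]
After line 3 (append adds [13, 17] as single element): lst = [4, 4, 13, 17, [13, 17]]

[4, 4, 13, 17, [13, 17]]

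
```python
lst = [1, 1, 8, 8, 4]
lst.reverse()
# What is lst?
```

[4, 8, 8, 1, 1]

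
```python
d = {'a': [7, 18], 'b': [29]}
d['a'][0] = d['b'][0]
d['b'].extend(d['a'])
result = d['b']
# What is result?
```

After line 1: d = {'a': [7, 18], 'b': [29]}
After line 2 (a[0] = b[0] = 29): d = {'a': [29, 18], 'b': [29]}
After line 3 (b.extend(a) appends [29, 18]): d = {'a': [29, 18], 'b': [29, 29, 18]}
After line 4: result = d['b'] = [29, 29, 18]

[29, 29, 18]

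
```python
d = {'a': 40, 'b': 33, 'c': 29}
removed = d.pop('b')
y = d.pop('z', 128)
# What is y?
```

After line 1: d = {'a': 40, 'b': 33, 'c': 29}
After line 2 (pop 'b' returns 33): d = {'a': 40, 'c': 29}, removed = 33
After line 3 (pop 'z' missing, returns default 128): d = {'a': 40, 'c': 29}, y = 128

128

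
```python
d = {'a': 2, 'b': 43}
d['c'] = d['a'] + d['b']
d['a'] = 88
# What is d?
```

After line 1: d = {'a': 2, 'b': 43}
After line 2 (d['c'] = 2 + 43): d = {'a': 2, 'b': 43, 'c': 45}
After line 3: d = {'a': 88, 'b': 43, 'c': 45}

{'a': 88, 'b': 43, 'c': 45}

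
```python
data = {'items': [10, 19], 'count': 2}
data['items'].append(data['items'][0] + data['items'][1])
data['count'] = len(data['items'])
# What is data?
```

After line 1: data = {'items': [10, 19], 'count': 2}
After line 2 (append 10 + 19 = 29): data = {'items': [10, 19, 29], 'count': 2}
After line 3 (count = len(items) = 3): data = {'items': [10, 19, 29], 'count': 3}

{'items': [10, 19, 29], 'count': 3}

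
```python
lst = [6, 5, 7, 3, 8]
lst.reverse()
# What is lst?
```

[8, 3, 7, 5, 6]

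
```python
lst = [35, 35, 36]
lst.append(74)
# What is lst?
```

[35, 35, 36, 74]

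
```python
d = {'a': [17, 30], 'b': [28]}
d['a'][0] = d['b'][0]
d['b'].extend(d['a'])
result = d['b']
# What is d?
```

After line 1: d = {'a': [17, 30], 'b': [28]}
After line 2 (a[0] = b[0] = 28): d = {'a': [28, 30], 'b': [28]}
After line 3 (b.extend(a) appends [28, 30]): d = {'a': [28, 30], 'b': [28, 28, 30]}
After line 4: result = d['b'] = [28, 28, 30]

{'a': [28, 30], 'b': [28, 28, 30]}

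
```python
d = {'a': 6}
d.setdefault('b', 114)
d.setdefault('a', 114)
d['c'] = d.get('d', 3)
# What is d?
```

After line 1: d = {'a': 6}
After line 2 (setdefault adds 'b'=114): d = {'a': 6, 'b': 114}
After line 3 (setdefault 'a' no-op, already exists): d = {'a': 6, 'b': 114}
After line 4 (get('d', 3) returns default since 'd' not in d): d = {'a': 6, 'b': 114, 'c': 3}

{'a': 6, 'b': 114, 'c': 3}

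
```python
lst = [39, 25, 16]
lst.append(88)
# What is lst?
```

[39, 25, 16, 88]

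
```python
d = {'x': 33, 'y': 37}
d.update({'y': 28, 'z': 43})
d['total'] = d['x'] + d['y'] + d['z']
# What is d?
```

After line 1: d = {'x': 33, 'y': 37}
After line 2 (y overwritten, z added): d = {'x': 33, 'y': 28, 'z': 43}
After line 3 (total = 33 + 28 + 43 = 104): d = {'x': 33, 'y': 28, 'z': 43, 'total': 104}

{'x': 33, 'y': 28, 'z': 43, 'total': 104}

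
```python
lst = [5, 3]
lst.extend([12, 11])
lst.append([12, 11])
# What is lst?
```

After line 1: lst = [5, 3]
After line 2 (extend unpacks [12, 11]): lst = [5, 3, 12, 11]
After line 3 (append adds [12, 11] as single element): lst = [5, 3, 12, 11, [12, 11]]

[5, 3, 12, 11, [12, 11]]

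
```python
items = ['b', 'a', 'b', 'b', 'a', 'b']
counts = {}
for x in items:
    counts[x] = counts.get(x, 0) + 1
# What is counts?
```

Initial: counts = {}, items = ['b', 'a', 'b', 'b', 'a', 'b']
See 'b': counts = {'b': 1}
See 'a': counts = {'b': 1, 'a': 1}
See 'b': counts = {'b': 2, 'a': 1}
See 'b': counts = {'b': 3, 'a': 1}
See 'a': counts = {'b': 3, 'a': 2}
See 'b': counts = {'b': 4, 'a': 2}

{'b': 4, 'a': 2}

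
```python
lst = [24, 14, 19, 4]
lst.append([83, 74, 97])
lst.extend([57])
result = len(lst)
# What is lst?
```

After line 1: lst = [24, 14, 19, 4]
After line 2 (append adds [83, 74, 97] as single element): lst = [24, 14, 19, 4, [83, 74, 97]]
After line 3 (extend unpacks [57], adds 57): lst = [24, 14, 19, 4, [83, 74, 97], 57]
After line 4: result = len(lst) = 6

[24, 14, 19, 4, [83, 74, 97], 57]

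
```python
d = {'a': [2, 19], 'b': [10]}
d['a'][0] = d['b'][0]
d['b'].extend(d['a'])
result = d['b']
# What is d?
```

After line 1: d = {'a': [2, 19], 'b': [10]}
After line 2 (a[0] = b[0] = 10): d = {'a': [10, 19], 'b': [10]}
After line 3 (b.extend(a) appends [10, 19]): d = {'a': [10, 19], 'b': [10, 10, 19]}
After line 4: result = d['b'] = [10, 10, 19]

{'a': [10, 19], 'b': [10, 10, 19]}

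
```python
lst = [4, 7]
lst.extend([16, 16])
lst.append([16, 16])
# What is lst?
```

After line 1: lst = [4, 7]
After line 2 (extend unpacks [16, 16]): lst = [4, 7, 16, 16]
After line 3 (append adds [16, 16] as single element): lst = [4, 7, 16, 16, [16, 16]]

[4, 7, 16, 16, [16, 16]]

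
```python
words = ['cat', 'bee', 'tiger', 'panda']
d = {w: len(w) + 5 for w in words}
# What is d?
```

{'cat': 8, 'bee': 8, 'tiger': 10, 'panda': 10}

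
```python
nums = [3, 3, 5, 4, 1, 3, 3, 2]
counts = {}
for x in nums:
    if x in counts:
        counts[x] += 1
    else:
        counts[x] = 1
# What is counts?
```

Initial: counts = {}, nums = [3, 3, 5, 4, 1, 3, 3, 2]
See 3: counts = {3: 1}
See 3: counts = {3: 2}
See 5: counts = {3: 2, 5: 1}
See 4: counts = {3: 2, 5: 1, 4: 1}
See 1: counts = {3: 2, 5: 1, 4: 1, 1: 1}
See 3: counts = {3: 3, 5: 1, 4: 1, 1: 1}
See 3: counts = {3: 4, 5: 1, 4: 1, 1: 1}
See 2: counts = {3: 4, 5: 1, 4: 1, 1: 1, 2: 1}

{3: 4, 5: 1, 4: 1, 1: 1, 2: 1}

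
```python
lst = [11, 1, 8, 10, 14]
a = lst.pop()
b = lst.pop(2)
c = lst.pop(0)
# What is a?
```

After line 1: lst = [11, 1, 8, 10, 14]
After line 2 (pop() -> a = 14): lst = [11, 1, 8, 10]
After line 3 (pop(2) -> b = 8): lst = [11, 1, 10]
After line 4 (pop(0) -> c = 11): lst = [1, 10]

14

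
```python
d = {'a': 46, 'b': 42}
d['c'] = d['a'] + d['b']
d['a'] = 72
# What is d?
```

After line 1: d = {'a': 46, 'b': 42}
After line 2 (d['c'] = 46 + 42): d = {'a': 46, 'b': 42, 'c': 88}
After line 3: d = {'a': 72, 'b': 42, 'c': 88}

{'a': 72, 'b': 42, 'c': 88}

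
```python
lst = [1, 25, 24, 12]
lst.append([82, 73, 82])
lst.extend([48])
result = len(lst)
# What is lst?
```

After line 1: lst = [1, 25, 24, 12]
After line 2 (append adds [82, 73, 82] as single element): lst = [1, 25, 24, 12, [82, 73, 82]]
After line 3 (extend unpacks [48], adds 48): lst = [1, 25, 24, 12, [82, 73, 82], 48]
After line 4: result = len(lst) = 6

[1, 25, 24, 12, [82, 73, 82], 48]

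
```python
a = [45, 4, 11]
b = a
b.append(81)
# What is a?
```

After line 1: a = [45, 4, 11]
After line 2 (b = a is an alias, same object): a = [45, 4, 11], b = [45, 4, 11]
After line 3 (b.append mutates the shared list): a = [45, 4, 11, 81], b = [45, 4, 11, 81]

[45, 4, 11, 81]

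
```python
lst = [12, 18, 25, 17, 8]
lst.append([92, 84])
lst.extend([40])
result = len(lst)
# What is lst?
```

After line 1: lst = [12, 18, 25, 17, 8]
After line 2 (append adds [92, 84] as single element): lst = [12, 18, 25, 17, 8, [92, 84]]
After line 3 (extend unpacks [40], adds 40): lst = [12, 18, 25, 17, 8, [92, 84], 40]
After line 4: result = len(lst) = 7

[12, 18, 25, 17, 8, [92, 84], 40]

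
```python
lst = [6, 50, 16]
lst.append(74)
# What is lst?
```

[6, 50, 16, 74]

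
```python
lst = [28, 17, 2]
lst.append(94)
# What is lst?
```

[28, 17, 2, 94]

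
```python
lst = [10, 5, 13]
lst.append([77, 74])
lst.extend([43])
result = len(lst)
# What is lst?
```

After line 1: lst = [10, 5, 13]
After line 2 (append adds [77, 74] as single element): lst = [10, 5, 13, [77, 74]]
After line 3 (extend unpacks [43], adds 43): lst = [10, 5, 13, [77, 74], 43]
After line 4: result = len(lst) = 5

[10, 5, 13, [77, 74], 43]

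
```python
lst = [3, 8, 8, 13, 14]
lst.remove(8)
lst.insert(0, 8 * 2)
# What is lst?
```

After line 1: lst = [3, 8, 8, 13, 14]
After line 2 (remove first 8): lst = [3, 8, 13, 14]
After line 3 (insert 16 at index 0): lst = [16, 3, 8, 13, 14]

[16, 3, 8, 13, 14]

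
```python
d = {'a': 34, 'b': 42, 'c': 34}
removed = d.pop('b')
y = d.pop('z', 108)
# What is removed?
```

After line 1: d = {'a': 34, 'b': 42, 'c': 34}
After line 2 (pop 'b' returns 42): d = {'a': 34, 'c': 34}, removed = 42
After line 3 (pop 'z' missing, returns default 108): d = {'a': 34, 'c': 34}, y = 108

42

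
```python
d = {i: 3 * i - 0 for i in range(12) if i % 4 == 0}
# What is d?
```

{0: 0, 4: 12, 8: 24}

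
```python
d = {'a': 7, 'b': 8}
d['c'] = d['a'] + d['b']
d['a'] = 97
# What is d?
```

After line 1: d = {'a': 7, 'b': 8}
After line 2 (d['c'] = 7 + 8): d = {'a': 7, 'b': 8, 'c': 15}
After line 3: d = {'a': 97, 'b': 8, 'c': 15}

{'a': 97, 'b': 8, 'c': 15}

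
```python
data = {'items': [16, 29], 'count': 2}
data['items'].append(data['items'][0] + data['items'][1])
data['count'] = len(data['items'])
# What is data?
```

After line 1: data = {'items': [16, 29], 'count': 2}
After line 2 (append 16 + 29 = 45): data = {'items': [16, 29, 45], 'count': 2}
After line 3 (count = len(items) = 3): data = {'items': [16, 29, 45], 'count': 3}

{'items': [16, 29, 45], 'count': 3}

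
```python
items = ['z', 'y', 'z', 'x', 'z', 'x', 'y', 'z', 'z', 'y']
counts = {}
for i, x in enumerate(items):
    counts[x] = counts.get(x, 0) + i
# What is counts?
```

Initial: counts = {}, items = ['z', 'y', 'z', 'x', 'z', 'x', 'y', 'z', 'z', 'y']
i=0, x='z': counts = {'z': 0}
i=1, x='y': counts = {'z': 0, 'y': 1}
i=2, x='z': counts = {'z': 2, 'y': 1}
i=3, x='x': counts = {'z': 2, 'y': 1, 'x': 3}
i=4, x='z': counts = {'z': 6, 'y': 1, 'x': 3}
i=5, x='x': counts = {'z': 6, 'y': 1, 'x': 8}
i=6, x='y': counts = {'z': 6, 'y': 7, 'x': 8}
i=7, x='z': counts = {'z': 13, 'y': 7, 'x': 8}
i=8, x='z': counts = {'z': 21, 'y': 7, 'x': 8}
i=9, x='y': counts = {'z': 21, 'y': 16, 'x': 8}

{'z': 21, 'y': 16, 'x': 8}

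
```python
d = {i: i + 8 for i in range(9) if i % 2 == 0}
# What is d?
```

{0: 8, 2: 10, 4: 12, 6: 14, 8: 16}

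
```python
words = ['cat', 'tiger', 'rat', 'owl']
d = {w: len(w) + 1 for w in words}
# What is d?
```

{'cat': 4, 'tiger': 6, 'rat': 4, 'owl': 4}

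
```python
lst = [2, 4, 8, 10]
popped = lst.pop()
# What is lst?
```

[2, 4, 8]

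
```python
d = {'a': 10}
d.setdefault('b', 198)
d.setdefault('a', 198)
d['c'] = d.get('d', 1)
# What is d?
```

After line 1: d = {'a': 10}
After line 2 (setdefault adds 'b'=198): d = {'a': 10, 'b': 198}
After line 3 (setdefault 'a' no-op, already exists): d = {'a': 10, 'b': 198}
After line 4 (get('d', 1) returns default since 'd' not in d): d = {'a': 10, 'b': 198, 'c': 1}

{'a': 10, 'b': 198, 'c': 1}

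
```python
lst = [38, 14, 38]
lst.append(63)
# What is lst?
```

[38, 14, 38, 63]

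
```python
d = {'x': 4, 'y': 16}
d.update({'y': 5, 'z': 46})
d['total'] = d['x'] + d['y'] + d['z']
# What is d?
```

After line 1: d = {'x': 4, 'y': 16}
After line 2 (y overwritten, z added): d = {'x': 4, 'y': 5, 'z': 46}
After line 3 (total = 4 + 5 + 46 = 55): d = {'x': 4, 'y': 5, 'z': 46, 'total': 55}

{'x': 4, 'y': 5, 'z': 46, 'total': 55}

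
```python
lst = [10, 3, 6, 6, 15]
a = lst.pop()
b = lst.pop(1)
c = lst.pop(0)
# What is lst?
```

After line 1: lst = [10, 3, 6, 6, 15]
After line 2 (pop() -> a = 15): lst = [10, 3, 6, 6]
After line 3 (pop(1) -> b = 3): lst = [10, 6, 6]
After line 4 (pop(0) -> c = 10): lst = [6, 6]

[6, 6]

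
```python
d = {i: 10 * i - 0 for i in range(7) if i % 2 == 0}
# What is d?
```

{0: 0, 2: 20, 4: 40, 6: 60}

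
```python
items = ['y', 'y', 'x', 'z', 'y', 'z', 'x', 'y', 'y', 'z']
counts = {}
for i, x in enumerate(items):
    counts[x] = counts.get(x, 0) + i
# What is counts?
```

Initial: counts = {}, items = ['y', 'y', 'x', 'z', 'y', 'z', 'x', 'y', 'y', 'z']
i=0, x='y': counts = {'y': 0}
i=1, x='y': counts = {'y': 1}
i=2, x='x': counts = {'y': 1, 'x': 2}
i=3, x='z': counts = {'y': 1, 'x': 2, 'z': 3}
i=4, x='y': counts = {'y': 5, 'x': 2, 'z': 3}
i=5, x='z': counts = {'y': 5, 'x': 2, 'z': 8}
i=6, x='x': counts = {'y': 5, 'x': 8, 'z': 8}
i=7, x='y': counts = {'y': 12, 'x': 8, 'z': 8}
i=8, x='y': counts = {'y': 20, 'x': 8, 'z': 8}
i=9, x='z': counts = {'y': 20, 'x': 8, 'z': 17}

{'y': 20, 'x': 8, 'z': 17}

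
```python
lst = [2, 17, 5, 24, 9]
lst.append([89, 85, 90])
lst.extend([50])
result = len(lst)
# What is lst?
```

After line 1: lst = [2, 17, 5, 24, 9]
After line 2 (append adds [89, 85, 90] as single element): lst = [2, 17, 5, 24, 9, [89, 85, 90]]
After line 3 (extend unpacks [50], adds 50): lst = [2, 17, 5, 24, 9, [89, 85, 90], 50]
After line 4: result = len(lst) = 7

[2, 17, 5, 24, 9, [89, 85, 90], 50]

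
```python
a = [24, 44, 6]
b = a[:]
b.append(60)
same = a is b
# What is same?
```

After line 1: a = [24, 44, 6]
After line 2 (b = a[:] is a shallow copy, new object): a = [24, 44, 6], b = [24, 44, 6]
After line 3 (append only mutates b): a = [24, 44, 6], b = [24, 44, 6, 60]
After line 4 (same = a is b; different objects -> False): same = False

False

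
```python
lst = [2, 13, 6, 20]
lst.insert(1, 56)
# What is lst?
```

[2, 56, 13, 6, 20]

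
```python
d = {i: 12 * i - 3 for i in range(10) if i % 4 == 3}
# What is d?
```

{3: 33, 7: 81}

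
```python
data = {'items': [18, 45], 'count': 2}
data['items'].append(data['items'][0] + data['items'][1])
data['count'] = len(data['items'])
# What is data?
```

After line 1: data = {'items': [18, 45], 'count': 2}
After line 2 (append 18 + 45 = 63): data = {'items': [18, 45, 63], 'count': 2}
After line 3 (count = len(items) = 3): data = {'items': [18, 45, 63], 'count': 3}

{'items': [18, 45, 63], 'count': 3}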